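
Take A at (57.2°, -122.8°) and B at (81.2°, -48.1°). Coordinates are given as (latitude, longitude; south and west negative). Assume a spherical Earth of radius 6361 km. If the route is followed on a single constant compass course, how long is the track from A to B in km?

3715 km

Δψ = ln[tan(π/4+φ₂/2)/tan(π/4+φ₁/2)] = +1.3416;  Δφ = +0.4189 rad,  Δλ = +1.3038 rad
q = Δφ/Δψ = 0.3122
d = R·√(Δφ² + q²Δλ²) = 6361·0.58410 = 3715 km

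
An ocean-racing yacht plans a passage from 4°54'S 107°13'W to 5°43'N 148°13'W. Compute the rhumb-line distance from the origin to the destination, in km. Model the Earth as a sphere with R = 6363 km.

4697 km

Δψ = ln[tan(π/4+φ₂/2)/tan(π/4+φ₁/2)] = +0.1856;  Δφ = +0.1853 rad,  Δλ = -0.7156 rad
q = Δφ/Δψ = 0.9985
d = R·√(Δφ² + q²Δλ²) = 6363·0.73818 = 4697 km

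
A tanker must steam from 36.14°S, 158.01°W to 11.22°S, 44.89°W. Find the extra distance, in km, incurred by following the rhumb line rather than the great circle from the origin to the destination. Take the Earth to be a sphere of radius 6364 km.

Great circle: cos σ = sin φ₁ sin φ₂ + cos φ₁ cos φ₂ cos Δλ,  σ = 1.7684 rad → d_gc = 11253.9 km
Rhumb line: Δψ = +0.4802, q = Δφ/Δψ = 0.9057, d_rh = R√(Δφ²+q²Δλ²) = 11711.8 km
Excess = 11711.8 − 11253.9 = 457.9 ≈ 458 km

458 km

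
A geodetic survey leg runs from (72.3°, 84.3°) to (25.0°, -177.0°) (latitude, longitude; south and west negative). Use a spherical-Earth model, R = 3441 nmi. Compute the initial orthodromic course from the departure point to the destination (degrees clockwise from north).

73.9°

θ = atan2( sin Δλ·cos φ₂ ,  cos φ₁ sin φ₂ − sin φ₁ cos φ₂ cos Δλ )
  = atan2(+0.8959, +0.2591) = 73.87°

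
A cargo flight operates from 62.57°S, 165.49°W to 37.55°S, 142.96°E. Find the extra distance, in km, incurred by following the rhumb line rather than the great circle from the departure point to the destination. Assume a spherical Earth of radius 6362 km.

Great circle: cos σ = sin φ₁ sin φ₂ + cos φ₁ cos φ₂ cos Δλ,  σ = 0.6950 rad → d_gc = 4421.7 km
Rhumb line: Δψ = +0.7023, q = Δφ/Δψ = 0.6218, d_rh = R√(Δφ²+q²Δλ²) = 4514.9 km
Excess = 4514.9 − 4421.7 = 93.2 ≈ 93 km

93 km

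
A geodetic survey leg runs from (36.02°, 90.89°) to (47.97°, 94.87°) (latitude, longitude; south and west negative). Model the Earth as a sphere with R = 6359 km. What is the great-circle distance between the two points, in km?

1366 km

Haversine: a = sin²(Δφ/2)+cos φ₁ cos φ₂ sin²(Δλ/2) = 0.01149;  σ = 2·atan2(√a,√(1−a))
σ = 12.306° → d = Rσ = 6359·0.21478 = 1366 km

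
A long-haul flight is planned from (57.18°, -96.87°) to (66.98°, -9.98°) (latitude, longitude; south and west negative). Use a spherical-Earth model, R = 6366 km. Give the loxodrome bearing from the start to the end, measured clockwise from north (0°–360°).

76.3°

Δψ = ln[tan(π/4+φ₂/2)/tan(π/4+φ₁/2)] = +0.3690
Δλ = +1.5165 rad (taken the short way round)
course = atan2(Δλ, Δψ) = 76.33°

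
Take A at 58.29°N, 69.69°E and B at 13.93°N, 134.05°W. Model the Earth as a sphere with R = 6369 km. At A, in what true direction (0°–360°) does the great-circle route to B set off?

23.9°

θ = atan2( sin Δλ·cos φ₂ ,  cos φ₁ sin φ₂ − sin φ₁ cos φ₂ cos Δλ )
  = atan2(+0.3907, +0.8824) = 23.89°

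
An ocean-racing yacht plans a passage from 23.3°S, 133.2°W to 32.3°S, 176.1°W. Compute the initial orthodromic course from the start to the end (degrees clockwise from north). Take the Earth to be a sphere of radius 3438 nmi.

246.9°

N = sin Δλ·cos φ₂ = -0.5754;  D = cos φ₁ sin φ₂ − sin φ₁ cos φ₂ cos Δλ = -0.2459
initial course = atan2(N, D) = 246.86°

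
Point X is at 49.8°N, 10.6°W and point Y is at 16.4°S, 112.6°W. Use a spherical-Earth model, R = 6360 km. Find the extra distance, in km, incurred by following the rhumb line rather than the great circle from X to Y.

262 km

Great circle: cos σ = sin φ₁ sin φ₂ + cos φ₁ cos φ₂ cos Δλ,  σ = 1.9224 rad → d_gc = 12226.4 km
Rhumb line: Δψ = -1.2955, q = Δφ/Δψ = 0.8919, d_rh = R√(Δφ²+q²Δλ²) = 12488.8 km
Excess = 12488.8 − 12226.4 = 262.4 ≈ 262 km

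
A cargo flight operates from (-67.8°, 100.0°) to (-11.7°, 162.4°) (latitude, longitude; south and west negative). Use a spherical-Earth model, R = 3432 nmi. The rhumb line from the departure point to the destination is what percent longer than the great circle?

Great circle: σ = 1.2034 rad → d_gc = Rσ = 4130.1 nmi
Rhumb: Δφ = +0.9791, Δλ = +1.0891, Δψ = +1.4230, q = Δφ/Δψ = 0.6881 → d_rh = R√(Δφ²+q²Δλ²) = 4231.6 nmi
Excess = (4231.6 − 4130.1) / 4130.1 = 101.5 / 4130.1 = 2.46% ≈ 2.5%

2.5%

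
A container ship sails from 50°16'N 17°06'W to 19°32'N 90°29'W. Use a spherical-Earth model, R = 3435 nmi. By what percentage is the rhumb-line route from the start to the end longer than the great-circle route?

Great circle: σ = 1.1270 rad → d_gc = Rσ = 3871.1 nmi
Rhumb: Δφ = -0.5364, Δλ = -1.2808, Δψ = -0.6702, q = Δφ/Δψ = 0.8003 → d_rh = R√(Δφ²+q²Δλ²) = 3974.0 nmi
Excess = (3974.0 − 3871.1) / 3871.1 = 102.9 / 3871.1 = 2.66% ≈ 2.7%

2.7%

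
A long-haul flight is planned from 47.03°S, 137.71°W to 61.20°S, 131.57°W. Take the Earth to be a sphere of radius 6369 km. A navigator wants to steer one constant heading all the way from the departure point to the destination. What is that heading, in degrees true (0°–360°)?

Meridional parts: M(φ₁)=-0.9324, M(φ₂)=-1.3596 → ΔM = -0.4272;  Δλ = +0.1072 rad
tan C = Δλ / ΔM = -0.2508 → C = 165.92°

165.9°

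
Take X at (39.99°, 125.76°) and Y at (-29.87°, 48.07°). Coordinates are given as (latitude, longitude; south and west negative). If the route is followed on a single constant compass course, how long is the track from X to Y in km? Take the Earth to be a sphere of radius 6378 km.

Rhumb course C = atan2(Δλ, Δψ) with Δψ = ln[tan(π/4+φ₂/2)/tan(π/4+φ₁/2)] = -1.3094, Δλ = -1.3559 → C = 226.00°
d = R·|Δφ| / |cos C| = 6378·1.21929 / 0.69464 = 11195 km

11195 km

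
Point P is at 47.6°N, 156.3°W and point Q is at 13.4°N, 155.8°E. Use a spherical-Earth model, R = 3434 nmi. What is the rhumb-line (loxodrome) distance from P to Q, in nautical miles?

3164 nmi

Rhumb course C = atan2(Δλ, Δψ) with Δψ = ln[tan(π/4+φ₂/2)/tan(π/4+φ₁/2)] = -0.7110, Δλ = -0.8360 → C = 229.62°
d = R·|Δφ| / |cos C| = 3434·0.59690 / 0.64787 = 3164 nmi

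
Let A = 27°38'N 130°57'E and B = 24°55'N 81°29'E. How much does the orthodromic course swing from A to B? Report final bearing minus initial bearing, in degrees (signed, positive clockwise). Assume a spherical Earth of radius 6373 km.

-23.1°

Initial bearing θ₁ = atan2(sin Δλ cos φ₂, cos φ₁ sin φ₂ − sin φ₁ cos φ₂ cos Δλ) = 278.24°
Final bearing θ₂ = (initial bearing from the destination back to the start) + 180° = 255.19°
Δθ = θ₂ − θ₁ = -23.1°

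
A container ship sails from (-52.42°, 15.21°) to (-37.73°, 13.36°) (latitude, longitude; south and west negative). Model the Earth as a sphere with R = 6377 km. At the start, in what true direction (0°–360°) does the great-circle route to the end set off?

θ = atan2( sin Δλ·cos φ₂ ,  cos φ₁ sin φ₂ − sin φ₁ cos φ₂ cos Δλ )
  = atan2(-0.0255, +0.2533) = 354.24°

354.2°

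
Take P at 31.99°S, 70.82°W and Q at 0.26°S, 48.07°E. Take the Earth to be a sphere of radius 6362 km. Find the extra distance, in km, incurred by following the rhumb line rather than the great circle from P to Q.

316 km

Great circle: cos σ = sin φ₁ sin φ₂ + cos φ₁ cos φ₂ cos Δλ,  σ = 1.9904 rad → d_gc = 12662.6 km
Rhumb line: Δψ = +0.5853, q = Δφ/Δψ = 0.9462, d_rh = R√(Δφ²+q²Δλ²) = 12978.3 km
Excess = 12978.3 − 12662.6 = 315.7 ≈ 316 km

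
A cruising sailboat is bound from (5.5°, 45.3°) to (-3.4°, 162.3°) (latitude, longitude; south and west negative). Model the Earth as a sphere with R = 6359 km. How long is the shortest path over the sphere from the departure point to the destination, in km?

13005 km

cos σ = sin φ₁ sin φ₂ + cos φ₁ cos φ₂ cos Δλ
      = sin(5.50°)sin(-3.40°) + cos(5.50°)cos(-3.40°)cos(117.00°) = -0.4568
σ = 117.180° → d = Rσ = 6359·2.04518 = 13005 km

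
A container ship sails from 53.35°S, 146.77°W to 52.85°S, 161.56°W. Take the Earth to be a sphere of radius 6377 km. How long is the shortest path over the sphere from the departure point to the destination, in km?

Haversine: a = sin²(Δφ/2)+cos φ₁ cos φ₂ sin²(Δλ/2) = 0.00599;  σ = 2·atan2(√a,√(1−a))
σ = 8.878° → d = Rσ = 6377·0.15496 = 988 km

988 km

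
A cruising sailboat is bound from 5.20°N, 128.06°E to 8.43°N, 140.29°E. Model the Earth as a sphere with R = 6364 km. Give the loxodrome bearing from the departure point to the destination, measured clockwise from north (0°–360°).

75.1°

Δψ = ln[tan(π/4+φ₂/2)/tan(π/4+φ₁/2)] = +0.0568
Δλ = +0.2135 rad (taken the short way round)
course = atan2(Δλ, Δψ) = 75.10°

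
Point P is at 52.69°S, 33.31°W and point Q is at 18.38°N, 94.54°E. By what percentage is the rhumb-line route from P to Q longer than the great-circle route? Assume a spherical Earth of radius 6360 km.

4.5%

Great circle: σ = 2.2190 rad → d_gc = Rσ = 14112.7 km
Rhumb: Δφ = +1.2404, Δλ = +2.2314, Δψ = +1.4123, q = Δφ/Δψ = 0.8783 → d_rh = R√(Δφ²+q²Δλ²) = 14751.1 km
Excess = (14751.1 − 14112.7) / 14112.7 = 638.4 / 14112.7 = 4.52% ≈ 4.5%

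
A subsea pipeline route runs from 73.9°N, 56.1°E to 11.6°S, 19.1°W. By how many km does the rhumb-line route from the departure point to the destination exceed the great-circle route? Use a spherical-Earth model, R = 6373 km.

Great circle: cos σ = sin φ₁ sin φ₂ + cos φ₁ cos φ₂ cos Δλ,  σ = 1.6949 rad → d_gc = 10801.7 km
Rhumb line: Δψ = -2.1598, q = Δφ/Δψ = 0.6909, d_rh = R√(Δφ²+q²Δλ²) = 11128.4 km
Excess = 11128.4 − 10801.7 = 326.7 ≈ 327 km

327 km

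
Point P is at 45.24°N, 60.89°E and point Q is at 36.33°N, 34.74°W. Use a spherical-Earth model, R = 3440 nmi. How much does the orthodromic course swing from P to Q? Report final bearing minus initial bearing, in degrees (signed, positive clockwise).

At departure: θ₁ = atan2(sin Δλ cos φ₂, cos φ₁ sin φ₂ − sin φ₁ cos φ₂ cos Δλ) = 300.55°
At arrival: θ₂ = atan2(sin Δλ cos φ₁, −cos φ₂ sin φ₁ + sin φ₂ cos φ₁ cos Δλ) = 228.82°
Δθ = θ₂ − θ₁ = -71.7°

-71.7°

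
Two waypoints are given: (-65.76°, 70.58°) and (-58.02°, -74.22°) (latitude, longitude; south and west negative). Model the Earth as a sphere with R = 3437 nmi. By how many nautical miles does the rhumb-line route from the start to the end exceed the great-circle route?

889 nmi

Great circle: cos σ = sin φ₁ sin φ₂ + cos φ₁ cos φ₂ cos Δλ,  σ = 0.9326 rad → d_gc = 3205.3 nmi
Rhumb line: Δψ = +0.2885, q = Δφ/Δψ = 0.4683, d_rh = R√(Δφ²+q²Δλ²) = 4094.0 nmi
Excess = 4094.0 − 3205.3 = 888.7 ≈ 889 nmi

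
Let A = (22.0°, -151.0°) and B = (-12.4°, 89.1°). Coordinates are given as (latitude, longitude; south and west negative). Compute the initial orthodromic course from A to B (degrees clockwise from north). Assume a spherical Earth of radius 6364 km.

268.9°

θ = atan2( sin Δλ·cos φ₂ ,  cos φ₁ sin φ₂ − sin φ₁ cos φ₂ cos Δλ )
  = atan2(-0.8467, -0.0167) = 268.87°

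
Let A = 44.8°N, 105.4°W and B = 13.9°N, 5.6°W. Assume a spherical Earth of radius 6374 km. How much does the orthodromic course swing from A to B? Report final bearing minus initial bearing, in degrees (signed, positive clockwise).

+62.3°

Initial bearing θ₁ = atan2(sin Δλ cos φ₂, cos φ₁ sin φ₂ − sin φ₁ cos φ₂ cos Δλ) = 73.31°
Final bearing θ₂ = (initial bearing from the destination back to the start) + 180° = 135.56°
Δθ = θ₂ − θ₁ = +62.3°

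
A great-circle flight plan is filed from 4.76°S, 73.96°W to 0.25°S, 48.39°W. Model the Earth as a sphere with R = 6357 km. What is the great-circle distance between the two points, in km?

2877 km

Haversine: a = sin²(Δφ/2)+cos φ₁ cos φ₂ sin²(Δλ/2) = 0.05035;  σ = 2·atan2(√a,√(1−a))
σ = 25.934° → d = Rσ = 6357·0.45263 = 2877 km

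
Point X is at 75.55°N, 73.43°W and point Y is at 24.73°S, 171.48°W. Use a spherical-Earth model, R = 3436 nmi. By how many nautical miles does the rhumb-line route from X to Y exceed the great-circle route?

327 nmi

Great circle: cos σ = sin φ₁ sin φ₂ + cos φ₁ cos φ₂ cos Δλ,  σ = 2.0229 rad → d_gc = 6950.6 nmi
Rhumb line: Δψ = -2.5110, q = Δφ/Δψ = 0.6970, d_rh = R√(Δφ²+q²Δλ²) = 7277.5 nmi
Excess = 7277.5 − 6950.6 = 326.9 ≈ 327 nmi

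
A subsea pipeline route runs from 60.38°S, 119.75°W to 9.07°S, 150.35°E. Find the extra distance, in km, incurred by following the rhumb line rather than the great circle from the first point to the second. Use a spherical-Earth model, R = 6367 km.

Great circle: cos σ = sin φ₁ sin φ₂ + cos φ₁ cos φ₂ cos Δλ,  σ = 1.4325 rad → d_gc = 9120.5 km
Rhumb line: Δψ = +1.1713, q = Δφ/Δψ = 0.7645, d_rh = R√(Δφ²+q²Δλ²) = 9531.4 km
Excess = 9531.4 − 9120.5 = 410.9 ≈ 411 km

411 km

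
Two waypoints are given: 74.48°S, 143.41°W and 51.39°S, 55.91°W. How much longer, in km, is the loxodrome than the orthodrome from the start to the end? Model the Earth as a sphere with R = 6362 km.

Great circle: cos σ = sin φ₁ sin φ₂ + cos φ₁ cos φ₂ cos Δλ,  σ = 0.7072 rad → d_gc = 4499.0 km
Rhumb line: Δψ = +0.9441, q = Δφ/Δψ = 0.4268, d_rh = R√(Δφ²+q²Δλ²) = 4875.7 km
Excess = 4875.7 − 4499.0 = 376.7 ≈ 377 km

377 km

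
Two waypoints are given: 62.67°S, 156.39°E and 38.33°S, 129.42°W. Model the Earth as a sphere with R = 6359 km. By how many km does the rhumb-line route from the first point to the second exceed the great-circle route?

255 km

Great circle: cos σ = sin φ₁ sin φ₂ + cos φ₁ cos φ₂ cos Δλ,  σ = 0.8644 rad → d_gc = 5496.8 km
Rhumb line: Δψ = +0.6889, q = Δφ/Δψ = 0.6167, d_rh = R√(Δφ²+q²Δλ²) = 5751.7 km
Excess = 5751.7 − 5496.8 = 254.9 ≈ 255 km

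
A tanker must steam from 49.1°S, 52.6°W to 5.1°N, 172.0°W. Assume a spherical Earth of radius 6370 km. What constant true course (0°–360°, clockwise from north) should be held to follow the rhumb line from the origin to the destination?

297.3°

Δψ = ln[tan(π/4+φ₂/2)/tan(π/4+φ₁/2)] = +1.0756
Δλ = -2.0839 rad (taken the short way round)
course = atan2(Δλ, Δψ) = 297.30°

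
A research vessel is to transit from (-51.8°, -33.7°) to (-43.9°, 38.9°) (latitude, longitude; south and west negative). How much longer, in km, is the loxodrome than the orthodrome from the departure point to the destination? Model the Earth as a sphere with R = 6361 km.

214 km

Great circle: cos σ = sin φ₁ sin φ₂ + cos φ₁ cos φ₂ cos Δλ,  σ = 0.8255 rad → d_gc = 5251.2 km
Rhumb line: Δψ = +0.2060, q = Δφ/Δψ = 0.6692, d_rh = R√(Δφ²+q²Δλ²) = 5465.0 km
Excess = 5465.0 − 5251.2 = 213.8 ≈ 214 km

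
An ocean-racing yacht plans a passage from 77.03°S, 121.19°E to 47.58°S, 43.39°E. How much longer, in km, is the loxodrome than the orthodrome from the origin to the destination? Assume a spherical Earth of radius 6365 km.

291 km

Great circle: cos σ = sin φ₁ sin φ₂ + cos φ₁ cos φ₂ cos Δλ,  σ = 0.7206 rad → d_gc = 4586.9 km
Rhumb line: Δψ = +1.2279, q = Δφ/Δψ = 0.4186, d_rh = R√(Δφ²+q²Δλ²) = 4877.8 km
Excess = 4877.8 − 4586.9 = 290.9 ≈ 291 km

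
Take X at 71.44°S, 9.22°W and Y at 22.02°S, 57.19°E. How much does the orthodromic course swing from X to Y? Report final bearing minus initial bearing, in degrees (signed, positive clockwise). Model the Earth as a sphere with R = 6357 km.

-55.4°

Initial bearing θ₁ = atan2(sin Δλ cos φ₂, cos φ₁ sin φ₂ − sin φ₁ cos φ₂ cos Δλ) = 74.70°
Final bearing θ₂ = (initial bearing from the destination back to the start) + 180° = 19.34°
Δθ = θ₂ − θ₁ = -55.4°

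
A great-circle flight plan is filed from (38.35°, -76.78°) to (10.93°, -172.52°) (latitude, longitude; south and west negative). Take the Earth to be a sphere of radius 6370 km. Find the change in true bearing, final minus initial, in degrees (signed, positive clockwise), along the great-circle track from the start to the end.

-50.8°

At departure: θ₁ = atan2(sin Δλ cos φ₂, cos φ₁ sin φ₂ − sin φ₁ cos φ₂ cos Δλ) = 282.11°
At arrival: θ₂ = atan2(sin Δλ cos φ₁, −cos φ₂ sin φ₁ + sin φ₂ cos φ₁ cos Δλ) = 231.35°
Δθ = θ₂ − θ₁ = -50.8°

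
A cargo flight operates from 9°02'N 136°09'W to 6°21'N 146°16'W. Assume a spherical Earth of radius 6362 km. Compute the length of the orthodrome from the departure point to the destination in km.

1152 km

cos σ = sin φ₁ sin φ₂ + cos φ₁ cos φ₂ cos Δλ
      = sin(9.03°)sin(6.35°) + cos(9.03°)cos(6.35°)cos(-10.12°) = 0.9836
σ = 10.377° → d = Rσ = 6362·0.18112 = 1152 km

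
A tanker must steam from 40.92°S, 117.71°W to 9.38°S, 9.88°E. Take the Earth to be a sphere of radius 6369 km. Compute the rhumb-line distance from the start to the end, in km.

Δψ = ln[tan(π/4+φ₂/2)/tan(π/4+φ₁/2)] = +0.6196;  Δφ = +0.5505 rad,  Δλ = +2.2269 rad
q = Δφ/Δψ = 0.8885
d = R·√(Δφ² + q²Δλ²) = 6369·2.05369 = 13080 km

13080 km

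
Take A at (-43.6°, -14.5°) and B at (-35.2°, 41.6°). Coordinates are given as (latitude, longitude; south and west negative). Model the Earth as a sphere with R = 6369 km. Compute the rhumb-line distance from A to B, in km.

4898 km

Δψ = ln[tan(π/4+φ₂/2)/tan(π/4+φ₁/2)] = +0.1901;  Δφ = +0.1466 rad,  Δλ = +0.9791 rad
q = Δφ/Δψ = 0.7711
d = R·√(Δφ² + q²Δλ²) = 6369·0.76911 = 4898 km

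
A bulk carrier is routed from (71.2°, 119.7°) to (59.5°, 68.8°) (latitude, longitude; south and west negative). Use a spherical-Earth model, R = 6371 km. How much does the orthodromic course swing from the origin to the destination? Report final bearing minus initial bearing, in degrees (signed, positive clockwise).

At departure: θ₁ = atan2(sin Δλ cos φ₂, cos φ₁ sin φ₂ − sin φ₁ cos φ₂ cos Δλ) = 266.32°
At arrival: θ₂ = atan2(sin Δλ cos φ₁, −cos φ₂ sin φ₁ + sin φ₂ cos φ₁ cos Δλ) = 219.32°
Δθ = θ₂ − θ₁ = -47.0°

-47.0°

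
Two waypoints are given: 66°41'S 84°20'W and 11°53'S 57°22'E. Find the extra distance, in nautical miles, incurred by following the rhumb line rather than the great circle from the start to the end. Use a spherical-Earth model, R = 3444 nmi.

Great circle: cos σ = sin φ₁ sin φ₂ + cos φ₁ cos φ₂ cos Δλ,  σ = 1.6859 rad → d_gc = 5806.3 nmi
Rhumb line: Δψ = +1.3694, q = Δφ/Δψ = 0.6985, d_rh = R√(Δφ²+q²Δλ²) = 6800.1 nmi
Excess = 6800.1 − 5806.3 = 993.8 ≈ 994 nmi

994 nmi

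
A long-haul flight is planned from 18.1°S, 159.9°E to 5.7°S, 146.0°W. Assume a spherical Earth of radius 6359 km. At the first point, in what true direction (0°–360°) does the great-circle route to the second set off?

θ = atan2( sin Δλ·cos φ₂ ,  cos φ₁ sin φ₂ − sin φ₁ cos φ₂ cos Δλ )
  = atan2(+0.8060, +0.0869) = 83.85°

83.8°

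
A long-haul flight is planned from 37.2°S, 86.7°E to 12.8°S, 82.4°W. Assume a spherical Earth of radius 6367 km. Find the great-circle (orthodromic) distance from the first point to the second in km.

Haversine: a = sin²(Δφ/2)+cos φ₁ cos φ₂ sin²(Δλ/2) = 0.81439;  σ = 2·atan2(√a,√(1−a))
σ = 128.960° → d = Rσ = 6367·2.25077 = 14331 km

14331 km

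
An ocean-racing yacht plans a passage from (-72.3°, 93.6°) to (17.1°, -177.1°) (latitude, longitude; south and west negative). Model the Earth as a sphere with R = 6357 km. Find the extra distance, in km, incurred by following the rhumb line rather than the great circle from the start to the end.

Great circle: cos σ = sin φ₁ sin φ₂ + cos φ₁ cos φ₂ cos Δλ,  σ = 1.8510 rad → d_gc = 11766.9 km
Rhumb line: Δψ = +2.1628, q = Δφ/Δψ = 0.7214, d_rh = R√(Δφ²+q²Δλ²) = 12226.2 km
Excess = 12226.2 − 11766.9 = 459.3 ≈ 459 km

459 km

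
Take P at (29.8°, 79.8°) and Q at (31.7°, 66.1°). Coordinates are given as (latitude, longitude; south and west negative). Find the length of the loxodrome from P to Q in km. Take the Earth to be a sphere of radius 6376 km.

Δψ = ln[tan(π/4+φ₂/2)/tan(π/4+φ₁/2)] = +0.0386;  Δφ = +0.0332 rad,  Δλ = -0.2391 rad
q = Δφ/Δψ = 0.8593
d = R·√(Δφ² + q²Δλ²) = 6376·0.20814 = 1327 km

1327 km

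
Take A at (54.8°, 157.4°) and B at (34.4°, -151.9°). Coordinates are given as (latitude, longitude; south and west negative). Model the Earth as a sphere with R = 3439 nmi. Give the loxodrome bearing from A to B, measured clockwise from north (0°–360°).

Δψ = ln[tan(π/4+φ₂/2)/tan(π/4+φ₁/2)] = -0.5081
Δλ = +0.8849 rad (taken the short way round)
course = atan2(Δλ, Δψ) = 119.86°

119.9°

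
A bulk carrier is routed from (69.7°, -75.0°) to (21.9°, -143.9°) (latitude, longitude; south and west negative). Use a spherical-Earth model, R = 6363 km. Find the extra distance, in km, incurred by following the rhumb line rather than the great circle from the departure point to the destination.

Great circle: cos σ = sin φ₁ sin φ₂ + cos φ₁ cos φ₂ cos Δλ,  σ = 1.0864 rad → d_gc = 6912.5 km
Rhumb line: Δψ = -1.3283, q = Δφ/Δψ = 0.6281, d_rh = R√(Δφ²+q²Δλ²) = 7160.6 km
Excess = 7160.6 − 6912.5 = 248.1 ≈ 248 km

248 km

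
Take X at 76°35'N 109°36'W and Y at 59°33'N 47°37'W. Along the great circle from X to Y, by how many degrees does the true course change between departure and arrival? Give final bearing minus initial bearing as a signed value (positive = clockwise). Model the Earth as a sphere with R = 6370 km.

Initial bearing θ₁ = atan2(sin Δλ cos φ₂, cos φ₁ sin φ₂ − sin φ₁ cos φ₂ cos Δλ) = 94.03°
Final bearing θ₂ = (initial bearing from the destination back to the start) + 180° = 152.82°
Δθ = θ₂ − θ₁ = +58.8°

+58.8°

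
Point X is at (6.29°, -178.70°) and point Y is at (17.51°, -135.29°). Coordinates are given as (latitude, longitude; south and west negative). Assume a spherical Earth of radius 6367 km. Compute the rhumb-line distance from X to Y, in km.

4874 km

Δψ = ln[tan(π/4+φ₂/2)/tan(π/4+φ₁/2)] = +0.2005;  Δφ = +0.1958 rad,  Δλ = +0.7576 rad
q = Δφ/Δψ = 0.9768
d = R·√(Δφ² + q²Δλ²) = 6367·0.76554 = 4874 km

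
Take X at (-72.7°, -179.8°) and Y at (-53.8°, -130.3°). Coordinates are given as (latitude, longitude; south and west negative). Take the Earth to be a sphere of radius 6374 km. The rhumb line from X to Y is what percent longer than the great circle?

2.5%

Great circle: σ = 0.4853 rad → d_gc = Rσ = 3093.5 km
Rhumb: Δφ = +0.3299, Δλ = +0.8639, Δψ = +0.7648, q = Δφ/Δψ = 0.4313 → d_rh = R√(Δφ²+q²Δλ²) = 3172.1 km
Excess = (3172.1 − 3093.5) / 3093.5 = 78.6 / 3093.5 = 2.54% ≈ 2.5%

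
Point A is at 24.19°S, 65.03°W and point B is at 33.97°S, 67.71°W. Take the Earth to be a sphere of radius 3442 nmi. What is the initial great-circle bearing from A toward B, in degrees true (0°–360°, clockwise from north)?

θ = atan2( sin Δλ·cos φ₂ ,  cos φ₁ sin φ₂ − sin φ₁ cos φ₂ cos Δλ )
  = atan2(-0.0388, -0.1702) = 192.83°

192.8°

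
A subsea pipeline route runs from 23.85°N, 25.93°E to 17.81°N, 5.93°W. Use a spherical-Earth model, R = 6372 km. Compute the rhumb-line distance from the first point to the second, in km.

3377 km

Rhumb course C = atan2(Δλ, Δψ) with Δψ = ln[tan(π/4+φ₂/2)/tan(π/4+φ₁/2)] = -0.1129, Δλ = -0.5561 → C = 258.53°
d = R·|Δφ| / |cos C| = 6372·0.10542 / 0.19890 = 3377 km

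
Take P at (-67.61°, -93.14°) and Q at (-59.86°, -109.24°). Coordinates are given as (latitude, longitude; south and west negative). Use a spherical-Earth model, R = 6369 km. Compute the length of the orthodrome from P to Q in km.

Haversine: a = sin²(Δφ/2)+cos φ₁ cos φ₂ sin²(Δλ/2) = 0.00832;  σ = 2·atan2(√a,√(1−a))
σ = 10.465° → d = Rσ = 6369·0.18266 = 1163 km

1163 km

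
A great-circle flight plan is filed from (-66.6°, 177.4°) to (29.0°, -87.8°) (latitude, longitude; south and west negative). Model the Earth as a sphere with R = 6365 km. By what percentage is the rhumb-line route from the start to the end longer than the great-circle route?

2.8%

Great circle: σ = 2.0646 rad → d_gc = Rσ = 13141.3 km
Rhumb: Δφ = +1.6685, Δλ = +1.6546, Δψ = +2.1039, q = Δφ/Δψ = 0.7931 → d_rh = R√(Δφ²+q²Δλ²) = 13511.1 km
Excess = (13511.1 − 13141.3) / 13141.3 = 369.8 / 13141.3 = 2.81% ≈ 2.8%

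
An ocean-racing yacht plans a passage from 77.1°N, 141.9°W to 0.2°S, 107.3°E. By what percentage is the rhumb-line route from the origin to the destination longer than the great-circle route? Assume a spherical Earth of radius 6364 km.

9.0%

Great circle: σ = 1.6536 rad → d_gc = Rσ = 10523.3 km
Rhumb: Δφ = -1.3491, Δλ = -1.9338, Δψ = -2.1834, q = Δφ/Δψ = 0.6179 → d_rh = R√(Δφ²+q²Δλ²) = 11469.4 km
Excess = (11469.4 − 10523.3) / 10523.3 = 946.1 / 10523.3 = 8.99% ≈ 9.0%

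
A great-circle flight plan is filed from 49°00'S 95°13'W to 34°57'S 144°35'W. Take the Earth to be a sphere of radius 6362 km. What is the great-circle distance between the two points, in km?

cos σ = sin φ₁ sin φ₂ + cos φ₁ cos φ₂ cos Δλ
      = sin(-49.00°)sin(-34.95°) + cos(-49.00°)cos(-34.95°)cos(-49.37°) = 0.7825
σ = 38.507° → d = Rσ = 6362·0.67208 = 4276 km

4276 km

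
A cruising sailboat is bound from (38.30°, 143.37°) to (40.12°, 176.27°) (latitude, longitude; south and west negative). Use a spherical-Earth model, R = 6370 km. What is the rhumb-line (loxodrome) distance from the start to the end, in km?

Δψ = ln[tan(π/4+φ₂/2)/tan(π/4+φ₁/2)] = +0.0410;  Δφ = +0.0318 rad,  Δλ = +0.5742 rad
q = Δφ/Δψ = 0.7748
d = R·√(Δφ² + q²Δλ²) = 6370·0.44601 = 2841 km

2841 km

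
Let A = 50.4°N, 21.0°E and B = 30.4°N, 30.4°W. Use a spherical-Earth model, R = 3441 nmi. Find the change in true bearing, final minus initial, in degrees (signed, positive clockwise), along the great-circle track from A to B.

At departure: θ₁ = atan2(sin Δλ cos φ₂, cos φ₁ sin φ₂ − sin φ₁ cos φ₂ cos Δλ) = 262.22°
At arrival: θ₂ = atan2(sin Δλ cos φ₁, −cos φ₂ sin φ₁ + sin φ₂ cos φ₁ cos Δλ) = 227.07°
Δθ = θ₂ − θ₁ = -35.1°

-35.1°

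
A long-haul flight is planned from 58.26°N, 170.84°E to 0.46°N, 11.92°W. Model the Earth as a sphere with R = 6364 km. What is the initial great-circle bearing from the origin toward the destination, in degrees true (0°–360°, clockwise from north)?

3.2°

θ = atan2( sin Δλ·cos φ₂ ,  cos φ₁ sin φ₂ − sin φ₁ cos φ₂ cos Δλ )
  = atan2(+0.0482, +0.8537) = 3.23°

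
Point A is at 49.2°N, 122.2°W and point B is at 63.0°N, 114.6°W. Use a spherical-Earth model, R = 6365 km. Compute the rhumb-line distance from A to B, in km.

Δψ = ln[tan(π/4+φ₂/2)/tan(π/4+φ₁/2)] = +0.4376;  Δφ = +0.2409 rad,  Δλ = +0.1326 rad
q = Δφ/Δψ = 0.5503
d = R·√(Δφ² + q²Δλ²) = 6365·0.25168 = 1602 km

1602 km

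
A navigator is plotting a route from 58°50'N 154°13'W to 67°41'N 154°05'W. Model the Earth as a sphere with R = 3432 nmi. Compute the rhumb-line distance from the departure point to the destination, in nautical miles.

530 nmi

Rhumb course C = atan2(Δλ, Δψ) with Δψ = ln[tan(π/4+φ₂/2)/tan(π/4+φ₁/2)] = +0.3464, Δλ = +0.0023 → C = 0.38°
d = R·|Δφ| / |cos C| = 3432·0.15446 / 0.99998 = 530 nmi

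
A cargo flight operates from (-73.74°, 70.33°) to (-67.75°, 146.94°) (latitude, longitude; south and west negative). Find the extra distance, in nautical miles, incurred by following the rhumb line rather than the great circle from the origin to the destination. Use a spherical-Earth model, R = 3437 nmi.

102 nmi

Great circle: cos σ = sin φ₁ sin φ₂ + cos φ₁ cos φ₂ cos Δλ,  σ = 0.4200 rad → d_gc = 1443.7 nmi
Rhumb line: Δψ = +0.3196, q = Δφ/Δψ = 0.3271, d_rh = R√(Δφ²+q²Δλ²) = 1545.8 nmi
Excess = 1545.8 − 1443.7 = 102.1 ≈ 102 nmi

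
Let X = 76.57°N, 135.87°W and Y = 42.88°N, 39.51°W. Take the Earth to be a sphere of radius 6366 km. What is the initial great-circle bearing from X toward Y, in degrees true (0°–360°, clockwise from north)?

72.0°

θ = atan2( sin Δλ·cos φ₂ ,  cos φ₁ sin φ₂ − sin φ₁ cos φ₂ cos Δλ )
  = atan2(+0.7283, +0.2370) = 71.97°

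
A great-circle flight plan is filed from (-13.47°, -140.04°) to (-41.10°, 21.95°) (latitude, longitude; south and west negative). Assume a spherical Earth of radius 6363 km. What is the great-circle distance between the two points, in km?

13653 km

cos σ = sin φ₁ sin φ₂ + cos φ₁ cos φ₂ cos Δλ
      = sin(-13.47°)sin(-41.10°) + cos(-13.47°)cos(-41.10°)cos(161.99°) = -0.5438
σ = 122.943° → d = Rσ = 6363·2.14576 = 13653 km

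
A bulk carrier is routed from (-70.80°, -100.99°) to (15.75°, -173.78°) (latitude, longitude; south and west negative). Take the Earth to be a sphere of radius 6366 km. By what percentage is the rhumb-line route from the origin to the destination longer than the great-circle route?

2.4%

Great circle: σ = 1.7342 rad → d_gc = Rσ = 11040.0 km
Rhumb: Δφ = +1.5106, Δλ = -1.2704, Δψ = +2.0555, q = Δφ/Δψ = 0.7349 → d_rh = R√(Δφ²+q²Δλ²) = 11304.9 km
Excess = (11304.9 − 11040.0) / 11040.0 = 264.9 / 11040.0 = 2.40% ≈ 2.4%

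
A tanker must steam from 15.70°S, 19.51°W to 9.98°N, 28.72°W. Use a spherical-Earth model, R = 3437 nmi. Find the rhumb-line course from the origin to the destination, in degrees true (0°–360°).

Δψ = ln[tan(π/4+φ₂/2)/tan(π/4+φ₁/2)] = +0.4526
Δλ = -0.1607 rad (taken the short way round)
course = atan2(Δλ, Δψ) = 340.45°

340.4°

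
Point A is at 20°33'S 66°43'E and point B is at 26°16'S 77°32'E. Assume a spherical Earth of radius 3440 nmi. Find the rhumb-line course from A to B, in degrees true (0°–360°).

Meridional parts: M(φ₁)=-0.3666, M(φ₂)=-0.4754 → ΔM = -0.1088;  Δλ = +0.1888 rad
tan C = Δλ / ΔM = -1.7354 → C = 119.95°

120.0°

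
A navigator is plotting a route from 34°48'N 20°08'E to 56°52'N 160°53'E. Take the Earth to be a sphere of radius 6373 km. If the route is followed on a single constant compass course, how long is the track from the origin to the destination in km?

10972 km

Δψ = ln[tan(π/4+φ₂/2)/tan(π/4+φ₁/2)] = +0.5638;  Δφ = +0.3851 rad,  Δλ = +2.4566 rad
q = Δφ/Δψ = 0.6831
d = R·√(Δφ² + q²Δλ²) = 6373·1.72163 = 10972 km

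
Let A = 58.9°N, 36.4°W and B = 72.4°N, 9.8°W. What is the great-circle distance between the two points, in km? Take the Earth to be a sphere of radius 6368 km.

Haversine: a = sin²(Δφ/2)+cos φ₁ cos φ₂ sin²(Δλ/2) = 0.02208;  σ = 2·atan2(√a,√(1−a))
σ = 17.091° → d = Rσ = 6368·0.29830 = 1900 km

1900 km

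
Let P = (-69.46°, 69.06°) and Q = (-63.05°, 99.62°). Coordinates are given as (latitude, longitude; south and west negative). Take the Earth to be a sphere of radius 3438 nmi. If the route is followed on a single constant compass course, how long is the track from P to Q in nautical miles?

Rhumb course C = atan2(Δλ, Δψ) with Δψ = ln[tan(π/4+φ₂/2)/tan(π/4+φ₁/2)] = +0.2795, Δλ = +0.5334 → C = 62.34°
d = R·|Δφ| / |cos C| = 3438·0.11188 / 0.46415 = 829 nmi

829 nmi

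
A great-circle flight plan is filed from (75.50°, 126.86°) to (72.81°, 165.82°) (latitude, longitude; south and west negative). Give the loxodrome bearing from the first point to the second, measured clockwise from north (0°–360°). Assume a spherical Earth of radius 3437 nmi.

104.2°

Meridional parts: M(φ₁)=+2.0619, M(φ₂)=+1.8895 → ΔM = -0.1724;  Δλ = +0.6800 rad
tan C = Δλ / ΔM = -3.9451 → C = 104.22°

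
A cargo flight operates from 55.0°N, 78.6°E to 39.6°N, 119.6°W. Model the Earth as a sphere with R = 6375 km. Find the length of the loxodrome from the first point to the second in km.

12205 km

Rhumb course C = atan2(Δλ, Δψ) with Δψ = ln[tan(π/4+φ₂/2)/tan(π/4+φ₁/2)] = -0.4004, Δλ = +2.8239 → C = 98.07°
d = R·|Δφ| / |cos C| = 6375·0.26878 / 0.14039 = 12205 km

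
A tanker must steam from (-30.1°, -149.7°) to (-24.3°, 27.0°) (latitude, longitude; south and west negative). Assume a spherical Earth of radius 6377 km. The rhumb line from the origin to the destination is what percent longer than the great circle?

Great circle: σ = 2.1905 rad → d_gc = Rσ = 13969.0 km
Rhumb: Δφ = +0.1012, Δλ = +3.0840, Δψ = +0.1139, q = Δφ/Δψ = 0.8888 → d_rh = R√(Δφ²+q²Δλ²) = 17492.3 km
Excess = (17492.3 − 13969.0) / 13969.0 = 3523.3 / 13969.0 = 25.22% ≈ 25.2%

25.2%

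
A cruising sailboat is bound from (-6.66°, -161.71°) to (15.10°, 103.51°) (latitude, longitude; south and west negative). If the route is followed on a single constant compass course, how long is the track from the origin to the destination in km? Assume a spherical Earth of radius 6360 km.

10704 km

Δψ = ln[tan(π/4+φ₂/2)/tan(π/4+φ₁/2)] = +0.3832;  Δφ = +0.3798 rad,  Δλ = -1.6542 rad
q = Δφ/Δψ = 0.9912
d = R·√(Δφ² + q²Δλ²) = 6360·1.68309 = 10704 km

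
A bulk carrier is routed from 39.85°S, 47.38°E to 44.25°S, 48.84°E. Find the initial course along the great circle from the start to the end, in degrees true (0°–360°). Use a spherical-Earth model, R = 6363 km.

166.6°

θ = atan2( sin Δλ·cos φ₂ ,  cos φ₁ sin φ₂ − sin φ₁ cos φ₂ cos Δλ )
  = atan2(+0.0183, -0.0769) = 166.64°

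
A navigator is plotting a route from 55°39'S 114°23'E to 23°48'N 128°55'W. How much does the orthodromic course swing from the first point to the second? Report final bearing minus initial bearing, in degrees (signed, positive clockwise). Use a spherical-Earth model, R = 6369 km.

At departure: θ₁ = atan2(sin Δλ cos φ₂, cos φ₁ sin φ₂ − sin φ₁ cos φ₂ cos Δλ) = 97.78°
At arrival: θ₂ = atan2(sin Δλ cos φ₁, −cos φ₂ sin φ₁ + sin φ₂ cos φ₁ cos Δλ) = 37.66°
Δθ = θ₂ − θ₁ = -60.1°

-60.1°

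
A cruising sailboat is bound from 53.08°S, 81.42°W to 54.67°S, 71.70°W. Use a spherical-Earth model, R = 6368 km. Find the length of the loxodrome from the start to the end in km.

Rhumb course C = atan2(Δλ, Δψ) with Δψ = ln[tan(π/4+φ₂/2)/tan(π/4+φ₁/2)] = -0.0471, Δλ = +0.1696 → C = 105.51°
d = R·|Δφ| / |cos C| = 6368·0.02775 / 0.26740 = 661 km

661 km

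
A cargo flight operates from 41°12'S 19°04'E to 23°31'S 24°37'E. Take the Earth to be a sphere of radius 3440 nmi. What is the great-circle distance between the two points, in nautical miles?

1098 nmi

cos σ = sin φ₁ sin φ₂ + cos φ₁ cos φ₂ cos Δλ
      = sin(-41.20°)sin(-23.52°) + cos(-41.20°)cos(-23.52°)cos(5.55°) = 0.9495
σ = 18.284° → d = Rσ = 3440·0.31911 = 1098 nmi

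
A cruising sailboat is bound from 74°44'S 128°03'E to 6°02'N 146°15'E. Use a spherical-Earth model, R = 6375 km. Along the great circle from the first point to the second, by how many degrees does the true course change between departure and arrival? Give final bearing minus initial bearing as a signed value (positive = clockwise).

-13.5°

At departure: θ₁ = atan2(sin Δλ cos φ₂, cos φ₁ sin φ₂ − sin φ₁ cos φ₂ cos Δλ) = 18.30°
At arrival: θ₂ = atan2(sin Δλ cos φ₁, −cos φ₂ sin φ₁ + sin φ₂ cos φ₁ cos Δλ) = 4.77°
Δθ = θ₂ − θ₁ = -13.5°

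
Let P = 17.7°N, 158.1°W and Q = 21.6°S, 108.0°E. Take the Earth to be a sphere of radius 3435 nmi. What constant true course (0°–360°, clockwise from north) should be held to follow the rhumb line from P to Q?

Meridional parts: M(φ₁)=+0.3140, M(φ₂)=-0.3863 → ΔM = -0.7002;  Δλ = -1.6389 rad
tan C = Δλ / ΔM = +2.3405 → C = 246.87°

246.9°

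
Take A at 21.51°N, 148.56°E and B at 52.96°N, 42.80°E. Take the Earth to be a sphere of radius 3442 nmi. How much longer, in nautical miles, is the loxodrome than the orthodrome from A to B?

Great circle: cos σ = sin φ₁ sin φ₂ + cos φ₁ cos φ₂ cos Δλ,  σ = 1.4299 rad → d_gc = 4921.6 nmi
Rhumb line: Δψ = +0.7091, q = Δφ/Δψ = 0.7741, d_rh = R√(Δφ²+q²Δλ²) = 5268.5 nmi
Excess = 5268.5 − 4921.6 = 346.9 ≈ 347 nmi

347 nmi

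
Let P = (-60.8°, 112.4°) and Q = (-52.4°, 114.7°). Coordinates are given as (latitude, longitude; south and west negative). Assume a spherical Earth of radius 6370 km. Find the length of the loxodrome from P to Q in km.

Rhumb course C = atan2(Δλ, Δψ) with Δψ = ln[tan(π/4+φ₂/2)/tan(π/4+φ₁/2)] = +0.2677, Δλ = +0.0401 → C = 8.53°
d = R·|Δφ| / |cos C| = 6370·0.14661 / 0.98894 = 944 km

944 km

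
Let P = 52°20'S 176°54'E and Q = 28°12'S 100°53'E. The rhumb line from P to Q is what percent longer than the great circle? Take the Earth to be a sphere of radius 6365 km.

Great circle: σ = 1.0423 rad → d_gc = Rσ = 6634.6 km
Rhumb: Δφ = +0.4212, Δλ = -1.3267, Δψ = +0.5623, q = Δφ/Δψ = 0.7491 → d_rh = R√(Δφ²+q²Δλ²) = 6870.4 km
Excess = (6870.4 − 6634.6) / 6634.6 = 235.8 / 6634.6 = 3.554% ≈ 3.6%

3.6%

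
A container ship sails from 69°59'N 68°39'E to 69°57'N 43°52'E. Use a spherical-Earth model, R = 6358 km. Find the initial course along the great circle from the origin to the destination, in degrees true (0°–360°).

281.4°

θ = atan2( sin Δλ·cos φ₂ ,  cos φ₁ sin φ₂ − sin φ₁ cos φ₂ cos Δλ )
  = atan2(-0.1437, +0.0291) = 281.44°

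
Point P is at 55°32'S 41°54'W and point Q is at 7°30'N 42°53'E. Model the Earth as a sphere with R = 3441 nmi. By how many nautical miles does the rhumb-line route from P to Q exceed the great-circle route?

131 nmi

Great circle: cos σ = sin φ₁ sin φ₂ + cos φ₁ cos φ₂ cos Δλ,  σ = 1.6274 rad → d_gc = 5600.0 nmi
Rhumb line: Δψ = +1.3018, q = Δφ/Δψ = 0.8451, d_rh = R√(Δφ²+q²Δλ²) = 5731.1 nmi
Excess = 5731.1 − 5600.0 = 131.1 ≈ 131 nmi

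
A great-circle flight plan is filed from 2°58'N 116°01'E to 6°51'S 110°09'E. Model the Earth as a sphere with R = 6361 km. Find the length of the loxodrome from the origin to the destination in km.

Δψ = ln[tan(π/4+φ₂/2)/tan(π/4+φ₁/2)] = -0.1716;  Δφ = -0.1713 rad,  Δλ = -0.1024 rad
q = Δφ/Δψ = 0.9982
d = R·√(Δφ² + q²Δλ²) = 6361·0.19950 = 1269 km

1269 km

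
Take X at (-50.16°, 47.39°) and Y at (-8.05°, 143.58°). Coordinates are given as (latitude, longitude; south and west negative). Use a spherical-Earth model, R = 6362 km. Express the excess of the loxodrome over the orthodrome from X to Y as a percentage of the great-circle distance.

3.9%

Great circle: σ = 1.5317 rad → d_gc = Rσ = 9744.4 km
Rhumb: Δφ = +0.7350, Δλ = +1.6788, Δψ = +0.8741, q = Δφ/Δψ = 0.8408 → d_rh = R√(Δφ²+q²Δλ²) = 10125.1 km
Excess = (10125.1 − 9744.4) / 9744.4 = 380.7 / 9744.4 = 3.91% ≈ 3.9%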